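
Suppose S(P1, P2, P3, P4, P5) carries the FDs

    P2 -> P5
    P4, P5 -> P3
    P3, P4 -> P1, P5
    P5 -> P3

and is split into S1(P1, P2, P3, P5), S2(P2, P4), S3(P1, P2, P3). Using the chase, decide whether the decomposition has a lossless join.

Chase test. Columns are P1, P2, P3, P4, P5; row i has aⱼ where attribute j ∈ Si, else bᵢⱼ.
Initial tableau (one row per fragment):
  row 1: a1 a2 a3 b14 a5
  row 2: b21 a2 b23 a4 b25
  row 3: a1 a2 a3 b34 b35
Rows 1 and 2 agree on P2; apply P2→P5 and equate their P5 entries.
Rows 1 and 3 agree on P2; apply P2→P5 and equate their P5 entries.
Rows 1 and 2 agree on P5; apply P5→P3 and equate their P3 entries.
No row becomes fully distinguished — the join is lossy.

No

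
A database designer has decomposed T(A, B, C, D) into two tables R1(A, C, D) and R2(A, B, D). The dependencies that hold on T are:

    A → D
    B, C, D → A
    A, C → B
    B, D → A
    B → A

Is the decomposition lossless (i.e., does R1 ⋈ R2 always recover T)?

No

Common attributes: R1 ∩ R2 = {A, D}.
No dependency enlarges {A, D}, so (A, D)⁺ = {A, D}.
The closure contains neither all of R1 = {A, C, D} nor all of R2 = {A, B, D}, so the common attributes are not a superkey of either fragment. The join is lossy.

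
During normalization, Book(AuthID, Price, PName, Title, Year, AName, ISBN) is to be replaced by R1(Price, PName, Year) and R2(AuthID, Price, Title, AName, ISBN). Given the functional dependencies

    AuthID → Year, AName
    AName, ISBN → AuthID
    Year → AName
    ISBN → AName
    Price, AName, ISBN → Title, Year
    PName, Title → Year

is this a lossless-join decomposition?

No

Common attributes: R1 ∩ R2 = {Price}.
No dependency enlarges {Price}, so (Price)⁺ = {Price}.
The closure contains neither all of R1 = {Price, PName, Year} nor all of R2 = {AuthID, Price, Title, AName, ISBN}, so the common attributes are not a superkey of either fragment. The join is lossy.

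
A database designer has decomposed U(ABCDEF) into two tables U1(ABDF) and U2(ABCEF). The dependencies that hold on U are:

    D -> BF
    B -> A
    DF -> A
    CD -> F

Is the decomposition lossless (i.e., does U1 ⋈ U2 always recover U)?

Common attributes: U1 ∩ U2 = {ABF}.
No dependency enlarges {ABF}, so (ABF)⁺ = {ABF}.
The closure contains neither all of U1 = {ABDF} nor all of U2 = {ABCEF}, so the common attributes are not a superkey of either fragment. The join is lossy.

No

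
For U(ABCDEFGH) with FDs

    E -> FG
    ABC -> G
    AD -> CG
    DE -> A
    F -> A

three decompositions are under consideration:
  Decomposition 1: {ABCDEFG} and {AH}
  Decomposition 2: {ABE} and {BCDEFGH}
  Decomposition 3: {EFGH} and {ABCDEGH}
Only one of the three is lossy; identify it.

Decomposition 1

Decomposition 1: common = {A}, closure = {A} → lossy.
Decomposition 2: common = {BE}, closure = {ABEFG} → lossless.
Decomposition 3: common = {EGH}, closure = {AEFGH} → lossless.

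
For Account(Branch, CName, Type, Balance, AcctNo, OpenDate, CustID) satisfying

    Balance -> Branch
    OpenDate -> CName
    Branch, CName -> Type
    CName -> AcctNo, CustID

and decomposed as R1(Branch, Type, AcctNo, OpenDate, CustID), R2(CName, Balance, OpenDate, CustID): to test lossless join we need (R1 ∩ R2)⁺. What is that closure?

CName, AcctNo, OpenDate, CustID

R1 ∩ R2 = {OpenDate, CustID}.
OpenDate → CName applies, adding CName
CName → AcctNo, CustID applies, adding AcctNo
Closure: {CName, AcctNo, OpenDate, CustID}.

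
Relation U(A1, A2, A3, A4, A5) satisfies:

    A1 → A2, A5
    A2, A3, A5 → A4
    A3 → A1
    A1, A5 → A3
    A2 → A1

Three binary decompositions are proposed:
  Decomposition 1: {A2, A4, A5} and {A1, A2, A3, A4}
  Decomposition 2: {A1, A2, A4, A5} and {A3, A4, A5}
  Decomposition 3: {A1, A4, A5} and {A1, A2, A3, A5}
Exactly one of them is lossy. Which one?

Decomposition 1: common = {A2, A4}, closure = {A1, A2, A3, A4, A5} → lossless.
Decomposition 2: common = {A4, A5}, closure = {A4, A5} → lossy.
Decomposition 3: common = {A1, A5}, closure = {A1, A2, A3, A4, A5} → lossless.

Decomposition 2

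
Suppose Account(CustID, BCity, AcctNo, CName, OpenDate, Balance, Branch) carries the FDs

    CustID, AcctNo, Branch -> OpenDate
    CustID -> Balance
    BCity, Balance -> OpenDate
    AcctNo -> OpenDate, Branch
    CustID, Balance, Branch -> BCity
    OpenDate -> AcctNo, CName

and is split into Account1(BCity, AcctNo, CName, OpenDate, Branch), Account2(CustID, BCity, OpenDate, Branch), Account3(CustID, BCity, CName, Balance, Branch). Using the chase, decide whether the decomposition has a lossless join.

Yes

Chase test. Columns are CustID, BCity, AcctNo, CName, OpenDate, Balance, Branch; row i has aⱼ where attribute j ∈ Accounti, else bᵢⱼ.
Initial tableau (one row per fragment):
  row 1: b11 a2 a3 a4 a5 b16 a7
  row 2: a1 a2 b23 b24 a5 b26 a7
  row 3: a1 a2 b33 a4 b35 a6 a7
Rows 2 and 3 agree on CustID; apply CustID→Balance and equate their Balance entries.
Rows 2 and 3 agree on BCity, Balance; apply BCity, Balance→OpenDate and equate their OpenDate entries.
Rows 1 and 2 agree on OpenDate; apply OpenDate→AcctNo, CName and equate their AcctNo, CName entries.
Rows 1 and 3 agree on OpenDate; apply OpenDate→AcctNo, CName and equate their AcctNo, CName entries.
Row 2 is now all distinguished symbols — the join is lossless.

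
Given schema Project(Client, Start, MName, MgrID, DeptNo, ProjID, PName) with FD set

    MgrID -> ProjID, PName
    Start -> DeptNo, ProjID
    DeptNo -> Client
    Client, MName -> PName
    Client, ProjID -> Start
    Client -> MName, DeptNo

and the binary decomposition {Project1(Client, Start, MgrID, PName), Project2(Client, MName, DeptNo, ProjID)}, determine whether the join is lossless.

Common attributes: Project1 ∩ Project2 = {Client}.
Closure of {Client}: Client → MName, DeptNo applies, adding MName, DeptNo; Client, MName → PName applies, adding PName. So (Client)⁺ = {Client, MName, DeptNo, PName}.
The closure contains neither all of Project1 = {Client, Start, MgrID, PName} nor all of Project2 = {Client, MName, DeptNo, ProjID}, so the common attributes are not a superkey of either fragment. The join is lossy.

No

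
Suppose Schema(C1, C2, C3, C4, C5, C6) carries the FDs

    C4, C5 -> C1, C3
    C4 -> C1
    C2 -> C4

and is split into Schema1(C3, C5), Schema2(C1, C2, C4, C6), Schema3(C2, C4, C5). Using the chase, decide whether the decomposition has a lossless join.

No

Chase test. Columns are C1, C2, C3, C4, C5, C6; row i has aⱼ where attribute j ∈ Schemai, else bᵢⱼ.
Initial tableau (one row per fragment):
  row 1: b11 b12 a3 b14 a5 b16
  row 2: a1 a2 b23 a4 b25 a6
  row 3: b31 a2 b33 a4 a5 b36
Rows 2 and 3 agree on C4; apply C4→C1 and equate their C1 entries.
No row becomes fully distinguished — the join is lossy.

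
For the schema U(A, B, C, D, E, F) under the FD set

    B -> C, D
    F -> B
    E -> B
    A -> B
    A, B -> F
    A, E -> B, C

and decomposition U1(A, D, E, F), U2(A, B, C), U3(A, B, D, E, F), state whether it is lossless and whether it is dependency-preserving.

Lossless test (chase): Rows 2 and 3 agree on B; apply B→C, D and equate their C, D entries. Rows 1 and 3 agree on F; apply F→B and equate their B entries. Rows 1 and 2 agree on A, B; apply A, B→F and equate their F entries. Rows 1 and 3 agree on A, E; apply A, E→B, C and equate their B, C entries. Row 1 is now all distinguished symbols — the join is lossless.
Dependency preservation: B → C, D; A, E → B, C are not contained in any single fragment, but the restricted closure of each left-hand side across the fragments still reaches the right-hand side; the remaining FDs each lie inside some fragment. All dependencies are preserved.

lossless and dependency-preserving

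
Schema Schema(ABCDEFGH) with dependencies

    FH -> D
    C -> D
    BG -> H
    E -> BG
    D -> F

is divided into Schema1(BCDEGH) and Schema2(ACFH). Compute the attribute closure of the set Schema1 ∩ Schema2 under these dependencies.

Schema1 ∩ Schema2 = {CH}.
C → D applies, adding D
D → F applies, adding F
Closure: {CDFH}.

CDFH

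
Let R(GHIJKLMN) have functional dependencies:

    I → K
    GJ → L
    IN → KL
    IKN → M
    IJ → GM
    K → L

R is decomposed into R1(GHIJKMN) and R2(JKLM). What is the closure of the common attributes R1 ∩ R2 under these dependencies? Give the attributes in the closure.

JKLM

R1 ∩ R2 = {JKM}.
K → L applies, adding L
Closure: {JKLM}.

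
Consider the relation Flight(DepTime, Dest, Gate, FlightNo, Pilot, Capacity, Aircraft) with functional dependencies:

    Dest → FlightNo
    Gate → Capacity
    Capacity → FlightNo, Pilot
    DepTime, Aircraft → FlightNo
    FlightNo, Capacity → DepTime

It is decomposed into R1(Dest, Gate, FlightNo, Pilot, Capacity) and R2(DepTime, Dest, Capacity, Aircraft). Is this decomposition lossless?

Common attributes: R1 ∩ R2 = {Dest, Capacity}.
Closure of {Dest, Capacity}: Dest → FlightNo applies, adding FlightNo; Capacity → FlightNo, Pilot applies, adding Pilot; FlightNo, Capacity → DepTime applies, adding DepTime. So (Dest, Capacity)⁺ = {DepTime, Dest, FlightNo, Pilot, Capacity}.
The closure contains neither all of R1 = {Dest, Gate, FlightNo, Pilot, Capacity} nor all of R2 = {DepTime, Dest, Capacity, Aircraft}, so the common attributes are not a superkey of either fragment. The join is lossy.

No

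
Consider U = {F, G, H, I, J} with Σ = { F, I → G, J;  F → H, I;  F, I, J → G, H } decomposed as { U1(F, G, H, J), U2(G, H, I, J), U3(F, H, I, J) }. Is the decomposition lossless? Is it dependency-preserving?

lossless and dependency-preserving

Lossless test (chase): Rows 1 and 3 agree on F; apply F→H, I and equate their H, I entries. Rows 1 and 3 agree on F, I, J; apply F, I, J→G, H and equate their G, H entries. Row 1 is now all distinguished symbols — the join is lossless.
Dependency preservation: F, I → G, J; F, I, J → G, H are not contained in any single fragment, but the restricted closure of each left-hand side across the fragments still reaches the right-hand side; the remaining FDs each lie inside some fragment. All dependencies are preserved.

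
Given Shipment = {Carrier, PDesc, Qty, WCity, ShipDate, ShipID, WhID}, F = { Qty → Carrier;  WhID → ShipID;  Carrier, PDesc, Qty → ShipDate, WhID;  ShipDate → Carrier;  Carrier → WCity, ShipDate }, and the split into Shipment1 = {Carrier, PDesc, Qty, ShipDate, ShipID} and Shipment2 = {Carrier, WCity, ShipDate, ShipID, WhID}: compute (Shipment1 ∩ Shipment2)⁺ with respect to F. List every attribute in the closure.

Shipment1 ∩ Shipment2 = {Carrier, ShipDate, ShipID}.
Carrier → WCity, ShipDate applies, adding WCity
Closure: {Carrier, WCity, ShipDate, ShipID}.

Carrier, WCity, ShipDate, ShipID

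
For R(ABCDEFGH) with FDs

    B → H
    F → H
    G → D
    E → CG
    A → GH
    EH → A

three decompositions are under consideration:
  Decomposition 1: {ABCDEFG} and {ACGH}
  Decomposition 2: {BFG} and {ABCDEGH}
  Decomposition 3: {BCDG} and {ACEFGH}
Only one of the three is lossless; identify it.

Decomposition 1: common = {ACG}, closure = {ACDGH} → lossless.
Decomposition 2: common = {BG}, closure = {BDGH} → lossy.
Decomposition 3: common = {CG}, closure = {CDG} → lossy.

Decomposition 1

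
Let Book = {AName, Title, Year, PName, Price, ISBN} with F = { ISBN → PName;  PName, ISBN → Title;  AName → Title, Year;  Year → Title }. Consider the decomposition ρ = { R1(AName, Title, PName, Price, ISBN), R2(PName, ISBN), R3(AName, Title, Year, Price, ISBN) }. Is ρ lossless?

Chase test. Columns are AName, Title, Year, PName, Price, ISBN; row i has aⱼ where attribute j ∈ Ri, else bᵢⱼ.
Initial tableau (one row per fragment):
  row 1: a1 a2 b13 a4 a5 a6
  row 2: b21 b22 b23 a4 b25 a6
  row 3: a1 a2 a3 b34 a5 a6
Rows 1 and 3 agree on ISBN; apply ISBN→PName and equate their PName entries.
Rows 1 and 2 agree on PName, ISBN; apply PName, ISBN→Title and equate their Title entries.
Rows 1 and 3 agree on AName; apply AName→Title, Year and equate their Title, Year entries.
Row 1 is now all distinguished symbols — the join is lossless.

Yes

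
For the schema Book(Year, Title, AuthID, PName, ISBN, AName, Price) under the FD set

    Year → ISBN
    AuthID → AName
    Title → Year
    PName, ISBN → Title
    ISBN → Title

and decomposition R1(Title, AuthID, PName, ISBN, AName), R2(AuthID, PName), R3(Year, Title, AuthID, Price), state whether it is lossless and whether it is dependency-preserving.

Lossless test (chase): Rows 1 and 2 agree on AuthID; apply AuthID→AName and equate their AName entries. Rows 1 and 3 agree on AuthID; apply AuthID→AName and equate their AName entries. Rows 1 and 3 agree on Title; apply Title→Year and equate their Year entries. Rows 1 and 3 agree on Year; apply Year→ISBN and equate their ISBN entries. No row becomes fully distinguished — the join is lossy.
Dependency preservation: Year → ISBN is not contained in any single fragment, but the restricted closure of its left-hand side across the fragments still reaches the right-hand side; the remaining FDs each lie inside some fragment. All dependencies are preserved.

lossy but dependency-preserving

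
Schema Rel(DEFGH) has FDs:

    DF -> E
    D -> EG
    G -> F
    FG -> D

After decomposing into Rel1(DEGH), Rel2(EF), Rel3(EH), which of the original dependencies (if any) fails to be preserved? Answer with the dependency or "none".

G -> F

Check G → F: no single fragment contains all of {FG}, and the restricted closure of {G} across the fragments never reaches {F}.
DF → E is preserved.
D → EG is preserved.
FG → D is preserved.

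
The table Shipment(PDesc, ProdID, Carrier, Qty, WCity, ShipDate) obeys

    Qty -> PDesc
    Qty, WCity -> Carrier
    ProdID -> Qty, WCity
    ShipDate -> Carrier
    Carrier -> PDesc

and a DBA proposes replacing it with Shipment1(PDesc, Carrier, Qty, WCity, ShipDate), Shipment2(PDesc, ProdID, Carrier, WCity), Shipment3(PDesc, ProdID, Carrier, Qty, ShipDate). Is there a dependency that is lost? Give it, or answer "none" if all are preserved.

none

Qty → PDesc lies within Shipment1.
Qty, WCity → Carrier lies within Shipment1.
ProdID → Qty, WCity: restricted closure across fragments reaches Qty, WCity.
ShipDate → Carrier lies within Shipment1.
Carrier → PDesc lies within Shipment1.
Every dependency is enforceable on the fragments, so the decomposition is dependency-preserving.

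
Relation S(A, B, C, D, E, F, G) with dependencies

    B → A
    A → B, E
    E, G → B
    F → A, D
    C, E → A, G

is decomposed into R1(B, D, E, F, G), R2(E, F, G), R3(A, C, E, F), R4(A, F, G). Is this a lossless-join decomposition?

No

Chase test. Columns are A, B, C, D, E, F, G; row i has aⱼ where attribute j ∈ Ri, else bᵢⱼ.
Initial tableau (one row per fragment):
  row 1: b11 a2 b13 a4 a5 a6 a7
  row 2: b21 b22 b23 b24 a5 a6 a7
  row 3: a1 b32 a3 b34 a5 a6 b37
  row 4: a1 b42 b43 b44 b45 a6 a7
Rows 3 and 4 agree on A; apply A→B, E and equate their B, E entries.
Rows 1 and 2 agree on E, G; apply E, G→B and equate their B entries.
Rows 1 and 4 agree on E, G; apply E, G→B and equate their B entries.
Rows 1 and 2 agree on F; apply F→A, D and equate their A, D entries.
Rows 1 and 3 agree on F; apply F→A, D and equate their A, D entries.
Rows 1 and 4 agree on F; apply F→A, D and equate their A, D entries.
No row becomes fully distinguished — the join is lossy.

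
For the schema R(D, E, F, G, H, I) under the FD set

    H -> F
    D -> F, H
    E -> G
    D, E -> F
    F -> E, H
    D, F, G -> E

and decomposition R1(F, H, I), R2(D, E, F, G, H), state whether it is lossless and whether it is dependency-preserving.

Lossless test: (F, H)⁺ = {E, F, G, H}, which is a superkey of neither fragment — lossy.
Dependency preservation: every FD's attributes lie within a single fragment, so each can be enforced locally — preserved.

lossy but dependency-preserving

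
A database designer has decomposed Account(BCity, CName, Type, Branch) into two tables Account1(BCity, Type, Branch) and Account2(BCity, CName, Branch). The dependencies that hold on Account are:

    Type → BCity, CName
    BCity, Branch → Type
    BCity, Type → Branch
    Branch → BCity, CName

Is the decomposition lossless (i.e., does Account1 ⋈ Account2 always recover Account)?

Yes

Common attributes: Account1 ∩ Account2 = {BCity, Branch}.
Closure of {BCity, Branch}: BCity, Branch → Type applies, adding Type; Branch → BCity, CName applies, adding CName. So (BCity, Branch)⁺ = {BCity, CName, Type, Branch}.
This closure contains every attribute of Account1, so Account1 ∩ Account2 → Account1. The join is lossless.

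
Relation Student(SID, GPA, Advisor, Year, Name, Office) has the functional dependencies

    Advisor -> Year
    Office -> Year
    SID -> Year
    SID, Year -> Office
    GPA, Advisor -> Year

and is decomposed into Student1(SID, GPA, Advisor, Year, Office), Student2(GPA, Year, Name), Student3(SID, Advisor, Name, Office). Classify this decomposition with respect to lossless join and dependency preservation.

lossy but dependency-preserving

Lossless test (chase): Rows 1 and 3 agree on Advisor; apply Advisor→Year and equate their Year entries. No row becomes fully distinguished — the join is lossy.
Dependency preservation: every FD's attributes lie within a single fragment, so each can be enforced locally — preserved.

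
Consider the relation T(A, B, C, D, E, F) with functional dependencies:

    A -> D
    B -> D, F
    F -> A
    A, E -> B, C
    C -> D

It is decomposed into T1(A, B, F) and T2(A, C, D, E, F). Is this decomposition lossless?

No

Common attributes: T1 ∩ T2 = {A, F}.
Closure of {A, F}: A → D applies, adding D. So (A, F)⁺ = {A, D, F}.
The closure contains neither all of T1 = {A, B, F} nor all of T2 = {A, C, D, E, F}, so the common attributes are not a superkey of either fragment. The join is lossy.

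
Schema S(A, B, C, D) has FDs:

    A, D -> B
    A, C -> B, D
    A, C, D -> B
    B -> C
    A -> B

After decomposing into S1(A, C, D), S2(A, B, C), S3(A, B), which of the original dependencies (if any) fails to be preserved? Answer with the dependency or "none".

none

A, D → B: restricted closure across fragments reaches B.
A, C → B, D: restricted closure across fragments reaches B, D.
A, C, D → B: restricted closure across fragments reaches B.
B → C lies within S2.
A → B lies within S2.
Every dependency is enforceable on the fragments, so the decomposition is dependency-preserving.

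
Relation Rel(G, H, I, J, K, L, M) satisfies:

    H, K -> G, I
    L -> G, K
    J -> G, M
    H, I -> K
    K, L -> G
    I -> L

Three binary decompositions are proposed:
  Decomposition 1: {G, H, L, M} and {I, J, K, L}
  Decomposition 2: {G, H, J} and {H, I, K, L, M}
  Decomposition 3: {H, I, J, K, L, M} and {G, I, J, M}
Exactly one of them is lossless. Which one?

Decomposition 3

Decomposition 1: common = {L}, closure = {G, K, L} → lossy.
Decomposition 2: common = {H}, closure = {H} → lossy.
Decomposition 3: common = {I, J, M}, closure = {G, I, J, K, L, M} → lossless.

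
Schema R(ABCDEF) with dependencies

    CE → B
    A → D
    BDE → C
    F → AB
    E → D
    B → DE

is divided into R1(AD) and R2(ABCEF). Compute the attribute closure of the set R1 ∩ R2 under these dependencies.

R1 ∩ R2 = {A}.
A → D applies, adding D
Closure: {AD}.

AD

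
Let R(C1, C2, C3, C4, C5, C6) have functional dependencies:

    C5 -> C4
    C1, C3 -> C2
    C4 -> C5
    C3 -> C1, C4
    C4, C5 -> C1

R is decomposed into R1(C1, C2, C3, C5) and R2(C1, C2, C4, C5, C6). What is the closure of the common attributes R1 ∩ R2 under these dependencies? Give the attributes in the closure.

R1 ∩ R2 = {C1, C2, C5}.
C5 → C4 applies, adding C4
Closure: {C1, C2, C4, C5}.

C1, C2, C4, C5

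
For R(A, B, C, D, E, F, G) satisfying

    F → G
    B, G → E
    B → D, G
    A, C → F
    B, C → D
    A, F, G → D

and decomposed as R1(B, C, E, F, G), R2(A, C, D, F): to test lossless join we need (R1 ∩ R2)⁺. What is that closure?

C, F, G

R1 ∩ R2 = {C, F}.
F → G applies, adding G
Closure: {C, F, G}.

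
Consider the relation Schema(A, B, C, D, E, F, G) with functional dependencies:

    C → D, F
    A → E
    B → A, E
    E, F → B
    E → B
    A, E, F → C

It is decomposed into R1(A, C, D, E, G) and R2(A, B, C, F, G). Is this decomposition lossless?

Common attributes: R1 ∩ R2 = {A, C, G}.
Closure of {A, C, G}: C → D, F applies, adding D, F; A → E applies, adding E; E, F → B applies, adding B. So (A, C, G)⁺ = {A, B, C, D, E, F, G}.
This closure contains every attribute of R1, so R1 ∩ R2 → R1. The join is lossless.

Yes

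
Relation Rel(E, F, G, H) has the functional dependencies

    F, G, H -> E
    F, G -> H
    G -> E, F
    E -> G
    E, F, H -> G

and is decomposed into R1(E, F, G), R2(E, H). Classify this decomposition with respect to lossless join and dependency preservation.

lossless and dependency-preserving

Lossless test: (E)⁺ = {E, F, G, H}, which contains all of one fragment — lossless.
Dependency preservation: F, G, H → E; F, G → H; E, F, H → G are not contained in any single fragment, but the restricted closure of each left-hand side across the fragments still reaches the right-hand side; the remaining FDs each lie inside some fragment. All dependencies are preserved.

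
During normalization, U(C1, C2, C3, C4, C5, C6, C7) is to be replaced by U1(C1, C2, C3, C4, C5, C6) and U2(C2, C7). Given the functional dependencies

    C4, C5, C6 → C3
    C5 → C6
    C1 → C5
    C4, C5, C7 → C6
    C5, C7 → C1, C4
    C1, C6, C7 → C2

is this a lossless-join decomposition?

Common attributes: U1 ∩ U2 = {C2}.
No dependency enlarges {C2}, so (C2)⁺ = {C2}.
The closure contains neither all of U1 = {C1, C2, C3, C4, C5, C6} nor all of U2 = {C2, C7}, so the common attributes are not a superkey of either fragment. The join is lossy.

No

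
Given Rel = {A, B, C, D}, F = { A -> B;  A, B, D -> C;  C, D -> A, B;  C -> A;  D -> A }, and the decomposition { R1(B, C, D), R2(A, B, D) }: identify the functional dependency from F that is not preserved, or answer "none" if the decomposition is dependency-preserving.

C -> A

Check C → A: no single fragment contains all of {A, C}, and the restricted closure of {C} across the fragments never reaches {A}.
A → B is preserved.
A, B, D → C is preserved.
C, D → A, B is preserved.
D → A is preserved.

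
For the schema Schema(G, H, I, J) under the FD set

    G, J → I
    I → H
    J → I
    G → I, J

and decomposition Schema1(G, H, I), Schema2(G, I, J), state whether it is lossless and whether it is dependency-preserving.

lossless and dependency-preserving

Lossless test: (G, I)⁺ = {G, H, I, J}, which contains all of one fragment — lossless.
Dependency preservation: every FD's attributes lie within a single fragment, so each can be enforced locally — preserved.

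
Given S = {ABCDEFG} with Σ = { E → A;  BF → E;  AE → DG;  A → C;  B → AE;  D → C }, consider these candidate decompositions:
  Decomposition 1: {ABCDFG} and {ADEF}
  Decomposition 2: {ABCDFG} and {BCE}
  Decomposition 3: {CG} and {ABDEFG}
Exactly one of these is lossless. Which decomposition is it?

Decomposition 1: common = {ADF}, closure = {ACDF} → lossy.
Decomposition 2: common = {BC}, closure = {ABCDEG} → lossless.
Decomposition 3: common = {G}, closure = {G} → lossy.

Decomposition 2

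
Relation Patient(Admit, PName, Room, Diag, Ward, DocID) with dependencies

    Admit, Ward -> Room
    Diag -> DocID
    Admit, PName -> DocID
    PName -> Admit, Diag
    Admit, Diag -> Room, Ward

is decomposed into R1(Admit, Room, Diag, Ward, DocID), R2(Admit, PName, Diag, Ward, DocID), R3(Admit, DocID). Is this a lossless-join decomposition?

Yes

Chase test. Columns are Admit, PName, Room, Diag, Ward, DocID; row i has aⱼ where attribute j ∈ Ri, else bᵢⱼ.
Initial tableau (one row per fragment):
  row 1: a1 b12 a3 a4 a5 a6
  row 2: a1 a2 b23 a4 a5 a6
  row 3: a1 b32 b33 b34 b35 a6
Rows 1 and 2 agree on Admit, Ward; apply Admit, Ward→Room and equate their Room entries.
Row 2 is now all distinguished symbols — the join is lossless.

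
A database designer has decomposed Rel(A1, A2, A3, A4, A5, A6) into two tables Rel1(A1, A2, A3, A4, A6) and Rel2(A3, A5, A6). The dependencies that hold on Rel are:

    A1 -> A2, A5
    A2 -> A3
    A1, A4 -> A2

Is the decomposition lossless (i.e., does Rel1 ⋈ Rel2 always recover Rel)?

Common attributes: Rel1 ∩ Rel2 = {A3, A6}.
No dependency enlarges {A3, A6}, so (A3, A6)⁺ = {A3, A6}.
The closure contains neither all of Rel1 = {A1, A2, A3, A4, A6} nor all of Rel2 = {A3, A5, A6}, so the common attributes are not a superkey of either fragment. The join is lossy.

No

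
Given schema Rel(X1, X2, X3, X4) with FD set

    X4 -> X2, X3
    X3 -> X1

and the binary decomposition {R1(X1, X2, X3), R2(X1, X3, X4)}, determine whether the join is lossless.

Common attributes: R1 ∩ R2 = {X1, X3}.
No dependency enlarges {X1, X3}, so (X1, X3)⁺ = {X1, X3}.
The closure contains neither all of R1 = {X1, X2, X3} nor all of R2 = {X1, X3, X4}, so the common attributes are not a superkey of either fragment. The join is lossy.

No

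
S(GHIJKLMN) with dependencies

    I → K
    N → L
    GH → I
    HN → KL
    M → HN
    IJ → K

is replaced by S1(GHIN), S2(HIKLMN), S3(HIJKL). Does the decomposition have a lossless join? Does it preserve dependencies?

Lossless test (chase): Rows 1 and 2 agree on I; apply I→K and equate their K entries. Rows 1 and 2 agree on N; apply N→L and equate their L entries. No row becomes fully distinguished — the join is lossy.
Dependency preservation: every FD's attributes lie within a single fragment, so each can be enforced locally — preserved.

lossy but dependency-preserving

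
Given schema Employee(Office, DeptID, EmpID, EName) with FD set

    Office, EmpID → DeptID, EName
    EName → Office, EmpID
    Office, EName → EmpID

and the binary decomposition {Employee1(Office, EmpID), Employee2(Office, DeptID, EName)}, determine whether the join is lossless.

Common attributes: Employee1 ∩ Employee2 = {Office}.
No dependency enlarges {Office}, so (Office)⁺ = {Office}.
The closure contains neither all of Employee1 = {Office, EmpID} nor all of Employee2 = {Office, DeptID, EName}, so the common attributes are not a superkey of either fragment. The join is lossy.

No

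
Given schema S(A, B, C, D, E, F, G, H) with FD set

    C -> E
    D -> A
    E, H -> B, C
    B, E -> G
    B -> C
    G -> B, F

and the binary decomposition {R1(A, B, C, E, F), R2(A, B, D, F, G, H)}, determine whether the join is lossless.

Yes

Common attributes: R1 ∩ R2 = {A, B, F}.
Closure of {A, B, F}: B → C applies, adding C; C → E applies, adding E; B, E → G applies, adding G. So (A, B, F)⁺ = {A, B, C, E, F, G}.
This closure contains every attribute of R1, so R1 ∩ R2 → R1. The join is lossless.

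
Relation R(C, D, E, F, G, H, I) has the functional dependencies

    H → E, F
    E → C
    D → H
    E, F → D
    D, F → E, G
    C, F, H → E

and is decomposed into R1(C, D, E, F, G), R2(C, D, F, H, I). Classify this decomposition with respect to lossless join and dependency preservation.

Lossless test: (C, D, F)⁺ = {C, D, E, F, G, H}, which contains all of one fragment — lossless.
Dependency preservation: H → E, F; C, F, H → E are not contained in any single fragment, but the restricted closure of each left-hand side across the fragments still reaches the right-hand side; the remaining FDs each lie inside some fragment. All dependencies are preserved.

lossless and dependency-preserving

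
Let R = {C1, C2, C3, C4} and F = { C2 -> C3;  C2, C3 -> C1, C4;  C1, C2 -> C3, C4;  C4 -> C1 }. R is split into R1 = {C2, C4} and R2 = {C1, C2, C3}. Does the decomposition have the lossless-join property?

Yes

Common attributes: R1 ∩ R2 = {C2}.
Closure of {C2}: C2 → C3 applies, adding C3; C2, C3 → C1, C4 applies, adding C1, C4. So (C2)⁺ = {C1, C2, C3, C4}.
This closure contains every attribute of R1, so R1 ∩ R2 → R1. The join is lossless.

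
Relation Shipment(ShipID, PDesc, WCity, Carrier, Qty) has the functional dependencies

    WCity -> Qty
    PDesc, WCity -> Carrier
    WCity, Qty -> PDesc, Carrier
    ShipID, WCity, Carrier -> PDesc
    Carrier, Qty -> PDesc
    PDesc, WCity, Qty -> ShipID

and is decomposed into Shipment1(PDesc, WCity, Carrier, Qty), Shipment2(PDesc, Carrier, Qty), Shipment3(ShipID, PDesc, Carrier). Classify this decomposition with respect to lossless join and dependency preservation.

lossy and not dependency-preserving

Lossless test (chase): applying each FD to every pair of rows produces no changes in the tableau, so no row becomes fully distinguished — the join is lossy.
Dependency preservation: the restricted closure of {PDesc, WCity, Qty} across the fragments never reaches {ShipID}, so PDesc, WCity, Qty → ShipID cannot be enforced without a join — not preserved.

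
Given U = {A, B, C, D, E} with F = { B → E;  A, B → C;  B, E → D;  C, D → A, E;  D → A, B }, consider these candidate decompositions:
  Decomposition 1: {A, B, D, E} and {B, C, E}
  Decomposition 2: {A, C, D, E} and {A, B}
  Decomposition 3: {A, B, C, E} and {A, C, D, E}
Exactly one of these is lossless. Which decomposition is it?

Decomposition 1

Decomposition 1: common = {B, E}, closure = {A, B, C, D, E} → lossless.
Decomposition 2: common = {A}, closure = {A} → lossy.
Decomposition 3: common = {A, C, E}, closure = {A, C, E} → lossy.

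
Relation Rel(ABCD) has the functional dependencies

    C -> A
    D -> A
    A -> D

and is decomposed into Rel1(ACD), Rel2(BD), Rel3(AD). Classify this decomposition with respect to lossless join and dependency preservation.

lossy but dependency-preserving

Lossless test (chase): Rows 1 and 2 agree on D; apply D→A and equate their A entries. No row becomes fully distinguished — the join is lossy.
Dependency preservation: every FD's attributes lie within a single fragment, so each can be enforced locally — preserved.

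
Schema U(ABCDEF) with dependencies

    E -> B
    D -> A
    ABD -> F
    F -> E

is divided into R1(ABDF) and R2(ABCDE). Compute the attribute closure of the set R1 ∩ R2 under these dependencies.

R1 ∩ R2 = {ABD}.
ABD → F applies, adding F
F → E applies, adding E
Closure: {ABDEF}.

ABDEF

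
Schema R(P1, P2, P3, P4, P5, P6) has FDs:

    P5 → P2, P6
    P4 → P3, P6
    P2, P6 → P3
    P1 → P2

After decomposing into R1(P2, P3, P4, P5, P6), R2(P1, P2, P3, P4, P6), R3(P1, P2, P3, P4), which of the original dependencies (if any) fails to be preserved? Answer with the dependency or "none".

none

P5 → P2, P6 lies within R1.
P4 → P3, P6 lies within R1.
P2, P6 → P3 lies within R1.
P1 → P2 lies within R2.
Every dependency is enforceable on the fragments, so the decomposition is dependency-preserving.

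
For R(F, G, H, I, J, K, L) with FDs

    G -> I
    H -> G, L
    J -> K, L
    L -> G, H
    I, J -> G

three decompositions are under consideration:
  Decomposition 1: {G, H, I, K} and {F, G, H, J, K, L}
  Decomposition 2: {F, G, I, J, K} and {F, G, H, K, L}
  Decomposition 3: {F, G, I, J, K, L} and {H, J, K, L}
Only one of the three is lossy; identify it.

Decomposition 2

Decomposition 1: common = {G, H, K}, closure = {G, H, I, K, L} → lossless.
Decomposition 2: common = {F, G, K}, closure = {F, G, I, K} → lossy.
Decomposition 3: common = {J, K, L}, closure = {G, H, I, J, K, L} → lossless.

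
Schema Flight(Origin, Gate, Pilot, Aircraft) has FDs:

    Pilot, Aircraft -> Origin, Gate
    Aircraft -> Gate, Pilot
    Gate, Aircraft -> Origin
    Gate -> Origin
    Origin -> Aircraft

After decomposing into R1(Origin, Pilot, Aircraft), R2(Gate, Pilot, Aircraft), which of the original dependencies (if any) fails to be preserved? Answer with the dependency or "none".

Pilot, Aircraft → Origin, Gate: restricted closure across fragments reaches Origin, Gate.
Aircraft → Gate, Pilot lies within R2.
Gate, Aircraft → Origin: restricted closure across fragments reaches Origin.
Gate → Origin: restricted closure across fragments reaches Origin.
Origin → Aircraft lies within R1.
Every dependency is enforceable on the fragments, so the decomposition is dependency-preserving.

none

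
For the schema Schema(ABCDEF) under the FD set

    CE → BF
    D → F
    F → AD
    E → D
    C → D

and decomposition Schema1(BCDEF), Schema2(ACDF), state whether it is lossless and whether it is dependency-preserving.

lossless and dependency-preserving

Lossless test: (CDF)⁺ = {ACDF}, which contains all of one fragment — lossless.
Dependency preservation: every FD's attributes lie within a single fragment, so each can be enforced locally — preserved.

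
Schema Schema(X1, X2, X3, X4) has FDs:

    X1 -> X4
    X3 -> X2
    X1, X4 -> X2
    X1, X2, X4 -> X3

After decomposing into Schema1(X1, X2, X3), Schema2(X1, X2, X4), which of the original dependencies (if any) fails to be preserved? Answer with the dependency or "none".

none

X1 → X4 lies within Schema2.
X3 → X2 lies within Schema1.
X1, X4 → X2 lies within Schema2.
X1, X2, X4 → X3: restricted closure across fragments reaches X3.
Every dependency is enforceable on the fragments, so the decomposition is dependency-preserving.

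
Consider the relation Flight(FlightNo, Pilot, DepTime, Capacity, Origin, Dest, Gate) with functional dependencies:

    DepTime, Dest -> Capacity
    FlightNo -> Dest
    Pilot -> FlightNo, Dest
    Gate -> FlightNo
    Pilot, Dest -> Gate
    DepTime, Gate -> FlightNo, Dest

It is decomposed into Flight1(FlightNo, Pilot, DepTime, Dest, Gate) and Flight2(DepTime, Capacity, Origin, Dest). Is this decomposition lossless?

No

Common attributes: Flight1 ∩ Flight2 = {DepTime, Dest}.
Closure of {DepTime, Dest}: DepTime, Dest → Capacity applies, adding Capacity. So (DepTime, Dest)⁺ = {DepTime, Capacity, Dest}.
The closure contains neither all of Flight1 = {FlightNo, Pilot, DepTime, Dest, Gate} nor all of Flight2 = {DepTime, Capacity, Origin, Dest}, so the common attributes are not a superkey of either fragment. The join is lossy.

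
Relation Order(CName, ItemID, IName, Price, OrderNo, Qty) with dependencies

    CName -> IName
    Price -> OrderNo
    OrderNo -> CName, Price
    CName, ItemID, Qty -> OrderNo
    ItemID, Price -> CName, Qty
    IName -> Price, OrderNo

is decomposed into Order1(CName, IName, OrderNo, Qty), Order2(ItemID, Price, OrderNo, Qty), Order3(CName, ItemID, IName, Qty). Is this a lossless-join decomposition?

Chase test. Columns are CName, ItemID, IName, Price, OrderNo, Qty; row i has aⱼ where attribute j ∈ Orderi, else bᵢⱼ.
Initial tableau (one row per fragment):
  row 1: a1 b12 a3 b14 a5 a6
  row 2: b21 a2 b23 a4 a5 a6
  row 3: a1 a2 a3 b34 b35 a6
Rows 1 and 2 agree on OrderNo; apply OrderNo→CName, Price and equate their CName, Price entries.
Rows 2 and 3 agree on CName, ItemID, Qty; apply CName, ItemID, Qty→OrderNo and equate their OrderNo entries.
Rows 1 and 3 agree on IName; apply IName→Price, OrderNo and equate their Price, OrderNo entries.
Rows 1 and 2 agree on CName; apply CName→IName and equate their IName entries.
Row 2 is now all distinguished symbols — the join is lossless.

Yes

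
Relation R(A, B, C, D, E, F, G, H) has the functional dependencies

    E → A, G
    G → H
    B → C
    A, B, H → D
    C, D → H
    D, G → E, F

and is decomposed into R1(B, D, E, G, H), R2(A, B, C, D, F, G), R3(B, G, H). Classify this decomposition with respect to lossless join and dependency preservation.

Lossless test (chase): Rows 1 and 2 agree on G; apply G→H and equate their H entries. Rows 1 and 2 agree on B; apply B→C and equate their C entries. Rows 1 and 3 agree on B; apply B→C and equate their C entries. Rows 1 and 2 agree on D, G; apply D, G→E, F and equate their E, F entries. Rows 1 and 2 agree on E; apply E→A, G and equate their A, G entries. Row 1 is now all distinguished symbols — the join is lossless.
Dependency preservation: the restricted closure of {E} across the fragments never reaches {A, G}, so E → A, G cannot be enforced without a join — not preserved.

lossless but not dependency-preserving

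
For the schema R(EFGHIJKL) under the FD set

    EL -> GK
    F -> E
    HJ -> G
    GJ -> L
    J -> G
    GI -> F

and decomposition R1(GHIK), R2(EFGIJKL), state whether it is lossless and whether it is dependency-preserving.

Lossless test: (GIK)⁺ = {EFGIK}, which is a superkey of neither fragment — lossy.
Dependency preservation: HJ → G is not contained in any single fragment, but the restricted closure of its left-hand side across the fragments still reaches the right-hand side; the remaining FDs each lie inside some fragment. All dependencies are preserved.

lossy but dependency-preserving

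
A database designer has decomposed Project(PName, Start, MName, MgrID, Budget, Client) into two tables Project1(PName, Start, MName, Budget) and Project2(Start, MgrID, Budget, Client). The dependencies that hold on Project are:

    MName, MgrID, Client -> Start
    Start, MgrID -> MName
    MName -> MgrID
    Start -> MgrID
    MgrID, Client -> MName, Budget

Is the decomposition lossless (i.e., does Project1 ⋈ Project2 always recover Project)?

No

Common attributes: Project1 ∩ Project2 = {Start, Budget}.
Closure of {Start, Budget}: Start → MgrID applies, adding MgrID; Start, MgrID → MName applies, adding MName. So (Start, Budget)⁺ = {Start, MName, MgrID, Budget}.
The closure contains neither all of Project1 = {PName, Start, MName, Budget} nor all of Project2 = {Start, MgrID, Budget, Client}, so the common attributes are not a superkey of either fragment. The join is lossy.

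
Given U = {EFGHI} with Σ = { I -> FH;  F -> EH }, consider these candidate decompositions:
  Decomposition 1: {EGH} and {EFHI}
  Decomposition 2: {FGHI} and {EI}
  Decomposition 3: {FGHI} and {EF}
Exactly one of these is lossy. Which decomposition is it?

Decomposition 1: common = {EH}, closure = {EH} → lossy.
Decomposition 2: common = {I}, closure = {EFHI} → lossless.
Decomposition 3: common = {F}, closure = {EFH} → lossless.

Decomposition 1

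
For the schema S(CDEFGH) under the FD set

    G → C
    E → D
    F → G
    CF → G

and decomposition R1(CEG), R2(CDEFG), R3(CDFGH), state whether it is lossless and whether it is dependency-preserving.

Lossless test (chase): Rows 1 and 2 agree on E; apply E→D and equate their D entries. No row becomes fully distinguished — the join is lossy.
Dependency preservation: every FD's attributes lie within a single fragment, so each can be enforced locally — preserved.

lossy but dependency-preserving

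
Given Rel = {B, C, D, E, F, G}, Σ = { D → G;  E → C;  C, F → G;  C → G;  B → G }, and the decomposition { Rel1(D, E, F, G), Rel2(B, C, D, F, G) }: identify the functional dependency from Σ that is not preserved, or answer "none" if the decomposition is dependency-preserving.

Check E → C: no single fragment contains all of {C, E}, and the restricted closure of {E} across the fragments never reaches {C}.
D → G is preserved.
C, F → G is preserved.
C → G is preserved.
B → G is preserved.

E → C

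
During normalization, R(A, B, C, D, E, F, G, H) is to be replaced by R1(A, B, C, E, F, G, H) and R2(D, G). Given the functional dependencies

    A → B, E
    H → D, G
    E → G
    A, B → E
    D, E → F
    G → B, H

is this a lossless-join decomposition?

Yes

Common attributes: R1 ∩ R2 = {G}.
Closure of {G}: G → B, H applies, adding B, H; H → D, G applies, adding D. So (G)⁺ = {B, D, G, H}.
This closure contains every attribute of R2, so R1 ∩ R2 → R2. The join is lossless.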